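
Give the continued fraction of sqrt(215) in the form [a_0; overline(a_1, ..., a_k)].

Write x_i = (sqrt(215) + m_i)/d_i with (m_0, d_0) = (0, 1). a_0 = floor(sqrt(215)) = 14, since 14^2 = 196 <= 215 < 225 = 15^2.
Iterate m_{i+1} = d_i*a_i - m_i, d_{i+1} = (215 - m_{i+1}^2)/d_i, a_{i+1} = floor((a_0 + m_{i+1})/d_{i+1}):
  m_1 = 1*14 - 0 = 14, d_1 = (215 - 14^2)/1 = 19/1 = 19, a_1 = floor((14 + 14)/19) = 1.
  m_2 = 19*1 - 14 = 5, d_2 = (215 - 5^2)/19 = 190/19 = 10, a_2 = floor((14 + 5)/10) = 1.
  m_3 = 10*1 - 5 = 5, d_3 = (215 - 5^2)/10 = 190/10 = 19, a_3 = floor((14 + 5)/19) = 1.
  m_4 = 19*1 - 5 = 14, d_4 = (215 - 14^2)/19 = 19/19 = 1, a_4 = floor((14 + 14)/1) = 28.
  m_5 = 1*28 - 14 = 14, d_5 = (215 - 14^2)/1 = 19/1 = 19: (m_5, d_5) = (m_1, d_1) = (14, 19), so from here the quotients repeat a_1, ..., a_4; the period length is 4.
Hence the expansion of sqrt(215) is a_0 = 14 followed by the repeating block 1, 1, 1, 28 (period 4).

[14; overline(1, 1, 1, 28)]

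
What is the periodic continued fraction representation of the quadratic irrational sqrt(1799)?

Write x_i = (sqrt(1799) + m_i)/d_i with (m_0, d_0) = (0, 1). a_0 = floor(sqrt(1799)) = 42, since 42^2 = 1764 <= 1799 < 1849 = 43^2.
Iterate m_{i+1} = d_i*a_i - m_i, d_{i+1} = (1799 - m_{i+1}^2)/d_i, a_{i+1} = floor((a_0 + m_{i+1})/d_{i+1}):
  m_1 = 1*42 - 0 = 42, d_1 = (1799 - 42^2)/1 = 35/1 = 35, a_1 = floor((42 + 42)/35) = 2.
  m_2 = 35*2 - 42 = 28, d_2 = (1799 - 28^2)/35 = 1015/35 = 29, a_2 = floor((42 + 28)/29) = 2.
  m_3 = 29*2 - 28 = 30, d_3 = (1799 - 30^2)/29 = 899/29 = 31, a_3 = floor((42 + 30)/31) = 2.
  m_4 = 31*2 - 30 = 32, d_4 = (1799 - 32^2)/31 = 775/31 = 25, a_4 = floor((42 + 32)/25) = 2.
  m_5 = 25*2 - 32 = 18, d_5 = (1799 - 18^2)/25 = 1475/25 = 59, a_5 = floor((42 + 18)/59) = 1.
  m_6 = 59*1 - 18 = 41, d_6 = (1799 - 41^2)/59 = 118/59 = 2, a_6 = floor((42 + 41)/2) = 41.
  m_7 = 2*41 - 41 = 41, d_7 = (1799 - 41^2)/2 = 118/2 = 59, a_7 = floor((42 + 41)/59) = 1.
  m_8 = 59*1 - 41 = 18, d_8 = (1799 - 18^2)/59 = 1475/59 = 25, a_8 = floor((42 + 18)/25) = 2.
  m_9 = 25*2 - 18 = 32, d_9 = (1799 - 32^2)/25 = 775/25 = 31, a_9 = floor((42 + 32)/31) = 2.
  m_10 = 31*2 - 32 = 30, d_10 = (1799 - 30^2)/31 = 899/31 = 29, a_10 = floor((42 + 30)/29) = 2.
  m_11 = 29*2 - 30 = 28, d_11 = (1799 - 28^2)/29 = 1015/29 = 35, a_11 = floor((42 + 28)/35) = 2.
  m_12 = 35*2 - 28 = 42, d_12 = (1799 - 42^2)/35 = 35/35 = 1, a_12 = floor((42 + 42)/1) = 84.
  m_13 = 1*84 - 42 = 42, d_13 = (1799 - 42^2)/1 = 35/1 = 35: (m_13, d_13) = (m_1, d_1) = (42, 35), so from here the quotients repeat a_1, ..., a_12; the period length is 12.
Hence the expansion of sqrt(1799) is a_0 = 42 followed by the repeating block 2, 2, 2, 2, 1, 41, 1, 2, 2, 2, 2, 84 (period 12).

[42; (2, 2, 2, 2, 1, 41, 1, 2, 2, 2, 2, 84)]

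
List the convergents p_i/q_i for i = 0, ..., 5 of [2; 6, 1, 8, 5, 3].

2/1, 13/6, 15/7, 133/62, 680/317, 2173/1013

Using the convergent recurrence p_i = a_i*p_{i-1} + p_{i-2}, q_i = a_i*q_{i-1} + q_{i-2} with p_{-2}=0, p_{-1}=1, q_{-2}=1, q_{-1}=0:
  i=0: a_0=2, p_0 = 2*1 + 0 = 2, q_0 = 2*0 + 1 = 1.
  i=1: a_1=6, p_1 = 6*2 + 1 = 13, q_1 = 6*1 + 0 = 6.
  i=2: a_2=1, p_2 = 1*13 + 2 = 15, q_2 = 1*6 + 1 = 7.
  i=3: a_3=8, p_3 = 8*15 + 13 = 133, q_3 = 8*7 + 6 = 62.
  i=4: a_4=5, p_4 = 5*133 + 15 = 680, q_4 = 5*62 + 7 = 317.
  i=5: a_5=3, p_5 = 3*680 + 133 = 2173, q_5 = 3*317 + 62 = 1013.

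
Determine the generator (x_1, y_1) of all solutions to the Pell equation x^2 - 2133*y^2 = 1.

First expand sqrt(2133) as a continued fraction. With x_i = (sqrt(2133) + m_i)/d_i and (m_0, d_0) = (0, 1): a_0 = floor(sqrt(2133)) = 46, since 46^2 = 2116 <= 2133 < 2209 = 47^2.
Iterate m_{i+1} = d_i*a_i - m_i, d_{i+1} = (2133 - m_{i+1}^2)/d_i, a_{i+1} = floor((a_0 + m_{i+1})/d_{i+1}):
  m_1 = 1*46 - 0 = 46, d_1 = (2133 - 46^2)/1 = 17/1 = 17, a_1 = floor((46 + 46)/17) = 5.
  m_2 = 17*5 - 46 = 39, d_2 = (2133 - 39^2)/17 = 612/17 = 36, a_2 = floor((46 + 39)/36) = 2.
  m_3 = 36*2 - 39 = 33, d_3 = (2133 - 33^2)/36 = 1044/36 = 29, a_3 = floor((46 + 33)/29) = 2.
  m_4 = 29*2 - 33 = 25, d_4 = (2133 - 25^2)/29 = 1508/29 = 52, a_4 = floor((46 + 25)/52) = 1.
  m_5 = 52*1 - 25 = 27, d_5 = (2133 - 27^2)/52 = 1404/52 = 27, a_5 = floor((46 + 27)/27) = 2.
  m_6 = 27*2 - 27 = 27, d_6 = (2133 - 27^2)/27 = 1404/27 = 52, a_6 = floor((46 + 27)/52) = 1.
  m_7 = 52*1 - 27 = 25, d_7 = (2133 - 25^2)/52 = 1508/52 = 29, a_7 = floor((46 + 25)/29) = 2.
  m_8 = 29*2 - 25 = 33, d_8 = (2133 - 33^2)/29 = 1044/29 = 36, a_8 = floor((46 + 33)/36) = 2.
  m_9 = 36*2 - 33 = 39, d_9 = (2133 - 39^2)/36 = 612/36 = 17, a_9 = floor((46 + 39)/17) = 5.
  m_10 = 17*5 - 39 = 46, d_10 = (2133 - 46^2)/17 = 17/17 = 1, a_10 = floor((46 + 46)/1) = 92.
  m_11 = 1*92 - 46 = 46, d_11 = (2133 - 46^2)/1 = 17/1 = 17: (m_11, d_11) = (m_1, d_1) = (46, 17), so from here the quotients repeat a_1, ..., a_10; the period length is 10.
So sqrt(2133) = [46; (5, 2, 2, 1, 2, 1, 2, 2, 5, 92)] with period length k = 10.
k is even, so the fundamental solution of x^2 - 2133y^2 = 1 is (p_{k-1}, q_{k-1}) = (p_9, q_9); compute convergents through index 9.
Convergents (p_i = a_i*p_{i-1} + p_{i-2}, q_i = a_i*q_{i-1} + q_{i-2} with p_{-2}=0, p_{-1}=1, q_{-2}=1, q_{-1}=0):
  i=0: a_0=46, p_0 = 46*1 + 0 = 46, q_0 = 46*0 + 1 = 1.
  i=1: a_1=5, p_1 = 5*46 + 1 = 231, q_1 = 5*1 + 0 = 5.
  i=2: a_2=2, p_2 = 2*231 + 46 = 508, q_2 = 2*5 + 1 = 11.
  i=3: a_3=2, p_3 = 2*508 + 231 = 1247, q_3 = 2*11 + 5 = 27.
  i=4: a_4=1, p_4 = 1*1247 + 508 = 1755, q_4 = 1*27 + 11 = 38.
  i=5: a_5=2, p_5 = 2*1755 + 1247 = 4757, q_5 = 2*38 + 27 = 103.
  i=6: a_6=1, p_6 = 1*4757 + 1755 = 6512, q_6 = 1*103 + 38 = 141.
  i=7: a_7=2, p_7 = 2*6512 + 4757 = 17781, q_7 = 2*141 + 103 = 385.
  i=8: a_8=2, p_8 = 2*17781 + 6512 = 42074, q_8 = 2*385 + 141 = 911.
  i=9: a_9=5, p_9 = 5*42074 + 17781 = 228151, q_9 = 5*911 + 385 = 4940.
Check: 228151^2 - 2133*4940^2 = 52052878801 - 52052878800 = 1, so (x, y) = (228151, 4940) solves the equation, and by the theorem it is the least positive solution.

(x, y) = (228151, 4940)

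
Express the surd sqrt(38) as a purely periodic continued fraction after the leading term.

Write x_i = (sqrt(38) + m_i)/d_i with (m_0, d_0) = (0, 1). a_0 = floor(sqrt(38)) = 6, since 6^2 = 36 <= 38 < 49 = 7^2.
Iterate m_{i+1} = d_i*a_i - m_i, d_{i+1} = (38 - m_{i+1}^2)/d_i, a_{i+1} = floor((a_0 + m_{i+1})/d_{i+1}):
  m_1 = 1*6 - 0 = 6, d_1 = (38 - 6^2)/1 = 2/1 = 2, a_1 = floor((6 + 6)/2) = 6.
  m_2 = 2*6 - 6 = 6, d_2 = (38 - 6^2)/2 = 2/2 = 1, a_2 = floor((6 + 6)/1) = 12.
  m_3 = 1*12 - 6 = 6, d_3 = (38 - 6^2)/1 = 2/1 = 2: (m_3, d_3) = (m_1, d_1) = (6, 2), so from here the quotients repeat a_1, a_2; the period length is 2.
Hence the expansion of sqrt(38) is a_0 = 6 followed by the repeating block 6, 12 (period 2).

[6; (6, 12)]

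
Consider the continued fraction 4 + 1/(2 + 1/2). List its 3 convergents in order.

Using the convergent recurrence p_i = a_i*p_{i-1} + p_{i-2}, q_i = a_i*q_{i-1} + q_{i-2} with p_{-2}=0, p_{-1}=1, q_{-2}=1, q_{-1}=0:
  i=0: a_0=4, p_0 = 4*1 + 0 = 4, q_0 = 4*0 + 1 = 1.
  i=1: a_1=2, p_1 = 2*4 + 1 = 9, q_1 = 2*1 + 0 = 2.
  i=2: a_2=2, p_2 = 2*9 + 4 = 22, q_2 = 2*2 + 1 = 5.

4/1, 9/2, 22/5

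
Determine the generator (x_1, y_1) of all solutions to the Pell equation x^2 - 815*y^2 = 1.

First expand sqrt(815) as a continued fraction. With x_i = (sqrt(815) + m_i)/d_i and (m_0, d_0) = (0, 1): a_0 = floor(sqrt(815)) = 28, since 28^2 = 784 <= 815 < 841 = 29^2.
Iterate m_{i+1} = d_i*a_i - m_i, d_{i+1} = (815 - m_{i+1}^2)/d_i, a_{i+1} = floor((a_0 + m_{i+1})/d_{i+1}):
  m_1 = 1*28 - 0 = 28, d_1 = (815 - 28^2)/1 = 31/1 = 31, a_1 = floor((28 + 28)/31) = 1.
  m_2 = 31*1 - 28 = 3, d_2 = (815 - 3^2)/31 = 806/31 = 26, a_2 = floor((28 + 3)/26) = 1.
  m_3 = 26*1 - 3 = 23, d_3 = (815 - 23^2)/26 = 286/26 = 11, a_3 = floor((28 + 23)/11) = 4.
  m_4 = 11*4 - 23 = 21, d_4 = (815 - 21^2)/11 = 374/11 = 34, a_4 = floor((28 + 21)/34) = 1.
  m_5 = 34*1 - 21 = 13, d_5 = (815 - 13^2)/34 = 646/34 = 19, a_5 = floor((28 + 13)/19) = 2.
  m_6 = 19*2 - 13 = 25, d_6 = (815 - 25^2)/19 = 190/19 = 10, a_6 = floor((28 + 25)/10) = 5.
  m_7 = 10*5 - 25 = 25, d_7 = (815 - 25^2)/10 = 190/10 = 19, a_7 = floor((28 + 25)/19) = 2.
  m_8 = 19*2 - 25 = 13, d_8 = (815 - 13^2)/19 = 646/19 = 34, a_8 = floor((28 + 13)/34) = 1.
  m_9 = 34*1 - 13 = 21, d_9 = (815 - 21^2)/34 = 374/34 = 11, a_9 = floor((28 + 21)/11) = 4.
  m_10 = 11*4 - 21 = 23, d_10 = (815 - 23^2)/11 = 286/11 = 26, a_10 = floor((28 + 23)/26) = 1.
  m_11 = 26*1 - 23 = 3, d_11 = (815 - 3^2)/26 = 806/26 = 31, a_11 = floor((28 + 3)/31) = 1.
  m_12 = 31*1 - 3 = 28, d_12 = (815 - 28^2)/31 = 31/31 = 1, a_12 = floor((28 + 28)/1) = 56.
  m_13 = 1*56 - 28 = 28, d_13 = (815 - 28^2)/1 = 31/1 = 31: (m_13, d_13) = (m_1, d_1) = (28, 31), so from here the quotients repeat a_1, ..., a_12; the period length is 12.
So sqrt(815) = [28; (1, 1, 4, 1, 2, 5, 2, 1, 4, 1, 1, 56)] with period length k = 12.
k is even, so the fundamental solution of x^2 - 815y^2 = 1 is (p_{k-1}, q_{k-1}) = (p_11, q_11); compute convergents through index 11.
Convergents (p_i = a_i*p_{i-1} + p_{i-2}, q_i = a_i*q_{i-1} + q_{i-2} with p_{-2}=0, p_{-1}=1, q_{-2}=1, q_{-1}=0):
  i=0: a_0=28, p_0 = 28*1 + 0 = 28, q_0 = 28*0 + 1 = 1.
  i=1: a_1=1, p_1 = 1*28 + 1 = 29, q_1 = 1*1 + 0 = 1.
  i=2: a_2=1, p_2 = 1*29 + 28 = 57, q_2 = 1*1 + 1 = 2.
  i=3: a_3=4, p_3 = 4*57 + 29 = 257, q_3 = 4*2 + 1 = 9.
  i=4: a_4=1, p_4 = 1*257 + 57 = 314, q_4 = 1*9 + 2 = 11.
  i=5: a_5=2, p_5 = 2*314 + 257 = 885, q_5 = 2*11 + 9 = 31.
  i=6: a_6=5, p_6 = 5*885 + 314 = 4739, q_6 = 5*31 + 11 = 166.
  i=7: a_7=2, p_7 = 2*4739 + 885 = 10363, q_7 = 2*166 + 31 = 363.
  i=8: a_8=1, p_8 = 1*10363 + 4739 = 15102, q_8 = 1*363 + 166 = 529.
  i=9: a_9=4, p_9 = 4*15102 + 10363 = 70771, q_9 = 4*529 + 363 = 2479.
  i=10: a_10=1, p_10 = 1*70771 + 15102 = 85873, q_10 = 1*2479 + 529 = 3008.
  i=11: a_11=1, p_11 = 1*85873 + 70771 = 156644, q_11 = 1*3008 + 2479 = 5487.
Check: 156644^2 - 815*5487^2 = 24537342736 - 24537342735 = 1, so (x, y) = (156644, 5487) solves the equation, and by the theorem it is the least positive solution.

(x, y) = (156644, 5487)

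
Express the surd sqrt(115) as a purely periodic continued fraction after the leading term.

[10; (1, 2, 1, 1, 1, 1, 1, 2, 1, 20)]

Write x_i = (sqrt(115) + m_i)/d_i with (m_0, d_0) = (0, 1). a_0 = floor(sqrt(115)) = 10, since 10^2 = 100 <= 115 < 121 = 11^2.
Iterate m_{i+1} = d_i*a_i - m_i, d_{i+1} = (115 - m_{i+1}^2)/d_i, a_{i+1} = floor((a_0 + m_{i+1})/d_{i+1}):
  m_1 = 1*10 - 0 = 10, d_1 = (115 - 10^2)/1 = 15/1 = 15, a_1 = floor((10 + 10)/15) = 1.
  m_2 = 15*1 - 10 = 5, d_2 = (115 - 5^2)/15 = 90/15 = 6, a_2 = floor((10 + 5)/6) = 2.
  m_3 = 6*2 - 5 = 7, d_3 = (115 - 7^2)/6 = 66/6 = 11, a_3 = floor((10 + 7)/11) = 1.
  m_4 = 11*1 - 7 = 4, d_4 = (115 - 4^2)/11 = 99/11 = 9, a_4 = floor((10 + 4)/9) = 1.
  m_5 = 9*1 - 4 = 5, d_5 = (115 - 5^2)/9 = 90/9 = 10, a_5 = floor((10 + 5)/10) = 1.
  m_6 = 10*1 - 5 = 5, d_6 = (115 - 5^2)/10 = 90/10 = 9, a_6 = floor((10 + 5)/9) = 1.
  m_7 = 9*1 - 5 = 4, d_7 = (115 - 4^2)/9 = 99/9 = 11, a_7 = floor((10 + 4)/11) = 1.
  m_8 = 11*1 - 4 = 7, d_8 = (115 - 7^2)/11 = 66/11 = 6, a_8 = floor((10 + 7)/6) = 2.
  m_9 = 6*2 - 7 = 5, d_9 = (115 - 5^2)/6 = 90/6 = 15, a_9 = floor((10 + 5)/15) = 1.
  m_10 = 15*1 - 5 = 10, d_10 = (115 - 10^2)/15 = 15/15 = 1, a_10 = floor((10 + 10)/1) = 20.
  m_11 = 1*20 - 10 = 10, d_11 = (115 - 10^2)/1 = 15/1 = 15: (m_11, d_11) = (m_1, d_1) = (10, 15), so from here the quotients repeat a_1, ..., a_10; the period length is 10.
Hence the expansion of sqrt(115) is a_0 = 10 followed by the repeating block 1, 2, 1, 1, 1, 1, 1, 2, 1, 20 (period 10).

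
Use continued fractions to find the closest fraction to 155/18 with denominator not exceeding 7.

43/5

Expand x = 155/18 as a continued fraction with the Euclidean algorithm:
  155 = 8*18 + 11, so a_0 = 8.
  18 = 1*11 + 7, so a_1 = 1.
  11 = 1*7 + 4, so a_2 = 1.
  7 = 1*4 + 3, so a_3 = 1.
  4 = 1*3 + 1, so a_4 = 1.
  3 = 3*1 + 0, so a_5 = 3.
so x = [8; 1, 1, 1, 1, 3].
Convergents (p_i = a_i*p_{i-1} + p_{i-2}, q_i = a_i*q_{i-1} + q_{i-2} with p_{-2}=0, p_{-1}=1, q_{-2}=1, q_{-1}=0), until the denominator exceeds 7:
  i=0: a_0=8, p_0 = 8*1 + 0 = 8, q_0 = 8*0 + 1 = 1.
  i=1: a_1=1, p_1 = 1*8 + 1 = 9, q_1 = 1*1 + 0 = 1.
  i=2: a_2=1, p_2 = 1*9 + 8 = 17, q_2 = 1*1 + 1 = 2.
  i=3: a_3=1, p_3 = 1*17 + 9 = 26, q_3 = 1*2 + 1 = 3.
  i=4: a_4=1, p_4 = 1*26 + 17 = 43, q_4 = 1*3 + 2 = 5.
  i=5: a_5=3, p_5 = 3*43 + 26 = 155, q_5 = 3*5 + 3 = 18.
q_5 = 18 > 7, so the last convergent with denominator <= 7 is p_4/q_4 = 43/5.
The closest fraction with denominator <= 7 is either p_4/q_4 or the intermediate fraction (k*p_4 + p_3)/(k*q_4 + q_3) with the largest k >= 1 whose denominator stays <= 7; these approach x as k grows, and every other convergent or intermediate fraction in range is farther away.
Largest k: floor((7 - q_3)/q_4) = floor((7 - 3)/5) = 0.
Since k = 0, no intermediate fraction beyond p_4/q_4 has denominator <= 7, so the convergent 43/5 is the closest (its error is |155*5 - 43*18|/(18*5) = 1/90).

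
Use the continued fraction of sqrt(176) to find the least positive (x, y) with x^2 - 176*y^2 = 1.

First expand sqrt(176) as a continued fraction. With x_i = (sqrt(176) + m_i)/d_i and (m_0, d_0) = (0, 1): a_0 = floor(sqrt(176)) = 13, since 13^2 = 169 <= 176 < 196 = 14^2.
Iterate m_{i+1} = d_i*a_i - m_i, d_{i+1} = (176 - m_{i+1}^2)/d_i, a_{i+1} = floor((a_0 + m_{i+1})/d_{i+1}):
  m_1 = 1*13 - 0 = 13, d_1 = (176 - 13^2)/1 = 7/1 = 7, a_1 = floor((13 + 13)/7) = 3.
  m_2 = 7*3 - 13 = 8, d_2 = (176 - 8^2)/7 = 112/7 = 16, a_2 = floor((13 + 8)/16) = 1.
  m_3 = 16*1 - 8 = 8, d_3 = (176 - 8^2)/16 = 112/16 = 7, a_3 = floor((13 + 8)/7) = 3.
  m_4 = 7*3 - 8 = 13, d_4 = (176 - 13^2)/7 = 7/7 = 1, a_4 = floor((13 + 13)/1) = 26.
  m_5 = 1*26 - 13 = 13, d_5 = (176 - 13^2)/1 = 7/1 = 7: (m_5, d_5) = (m_1, d_1) = (13, 7), so from here the quotients repeat a_1, ..., a_4; the period length is 4.
So sqrt(176) = [13; (3, 1, 3, 26)] with period length k = 4.
k is even, so the fundamental solution of x^2 - 176y^2 = 1 is (p_{k-1}, q_{k-1}) = (p_3, q_3); compute convergents through index 3.
Convergents (p_i = a_i*p_{i-1} + p_{i-2}, q_i = a_i*q_{i-1} + q_{i-2} with p_{-2}=0, p_{-1}=1, q_{-2}=1, q_{-1}=0):
  i=0: a_0=13, p_0 = 13*1 + 0 = 13, q_0 = 13*0 + 1 = 1.
  i=1: a_1=3, p_1 = 3*13 + 1 = 40, q_1 = 3*1 + 0 = 3.
  i=2: a_2=1, p_2 = 1*40 + 13 = 53, q_2 = 1*3 + 1 = 4.
  i=3: a_3=3, p_3 = 3*53 + 40 = 199, q_3 = 3*4 + 3 = 15.
Check: 199^2 - 176*15^2 = 39601 - 39600 = 1, so (x, y) = (199, 15) solves the equation, and by the theorem it is the least positive solution.

(x, y) = (199, 15)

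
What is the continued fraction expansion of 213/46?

[4; 1, 1, 1, 2, 2, 2]

Run the Euclidean algorithm on 213 and 46; the successive quotients are the partial quotients a_0, a_1, ... (each step inverts the fractional part left over by the previous one):
  213 = 4*46 + 29, so a_0 = 4.
  46 = 1*29 + 17, so a_1 = 1.
  29 = 1*17 + 12, so a_2 = 1.
  17 = 1*12 + 5, so a_3 = 1.
  12 = 2*5 + 2, so a_4 = 2.
  5 = 2*2 + 1, so a_5 = 2.
  2 = 2*1 + 0, so a_6 = 2.
The remainder reaches 0 after 7 divisions, so the expansion has 7 partial quotients, read off in order.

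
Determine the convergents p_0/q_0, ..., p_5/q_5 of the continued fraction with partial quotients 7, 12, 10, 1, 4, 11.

Using the convergent recurrence p_i = a_i*p_{i-1} + p_{i-2}, q_i = a_i*q_{i-1} + q_{i-2} with p_{-2}=0, p_{-1}=1, q_{-2}=1, q_{-1}=0:
  i=0: a_0=7, p_0 = 7*1 + 0 = 7, q_0 = 7*0 + 1 = 1.
  i=1: a_1=12, p_1 = 12*7 + 1 = 85, q_1 = 12*1 + 0 = 12.
  i=2: a_2=10, p_2 = 10*85 + 7 = 857, q_2 = 10*12 + 1 = 121.
  i=3: a_3=1, p_3 = 1*857 + 85 = 942, q_3 = 1*121 + 12 = 133.
  i=4: a_4=4, p_4 = 4*942 + 857 = 4625, q_4 = 4*133 + 121 = 653.
  i=5: a_5=11, p_5 = 11*4625 + 942 = 51817, q_5 = 11*653 + 133 = 7316.

7/1, 85/12, 857/121, 942/133, 4625/653, 51817/7316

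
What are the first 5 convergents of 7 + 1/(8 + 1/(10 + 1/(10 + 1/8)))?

Using the convergent recurrence p_i = a_i*p_{i-1} + p_{i-2}, q_i = a_i*q_{i-1} + q_{i-2} with p_{-2}=0, p_{-1}=1, q_{-2}=1, q_{-1}=0:
  i=0: a_0=7, p_0 = 7*1 + 0 = 7, q_0 = 7*0 + 1 = 1.
  i=1: a_1=8, p_1 = 8*7 + 1 = 57, q_1 = 8*1 + 0 = 8.
  i=2: a_2=10, p_2 = 10*57 + 7 = 577, q_2 = 10*8 + 1 = 81.
  i=3: a_3=10, p_3 = 10*577 + 57 = 5827, q_3 = 10*81 + 8 = 818.
  i=4: a_4=8, p_4 = 8*5827 + 577 = 47193, q_4 = 8*818 + 81 = 6625.

7/1, 57/8, 577/81, 5827/818, 47193/6625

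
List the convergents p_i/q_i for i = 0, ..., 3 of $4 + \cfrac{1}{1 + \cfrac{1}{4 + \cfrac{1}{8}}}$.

4/1, 5/1, 24/5, 197/41

Using the convergent recurrence p_i = a_i*p_{i-1} + p_{i-2}, q_i = a_i*q_{i-1} + q_{i-2} with p_{-2}=0, p_{-1}=1, q_{-2}=1, q_{-1}=0:
  i=0: a_0=4, p_0 = 4*1 + 0 = 4, q_0 = 4*0 + 1 = 1.
  i=1: a_1=1, p_1 = 1*4 + 1 = 5, q_1 = 1*1 + 0 = 1.
  i=2: a_2=4, p_2 = 4*5 + 4 = 24, q_2 = 4*1 + 1 = 5.
  i=3: a_3=8, p_3 = 8*24 + 5 = 197, q_3 = 8*5 + 1 = 41.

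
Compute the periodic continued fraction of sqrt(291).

Write x_i = (sqrt(291) + m_i)/d_i with (m_0, d_0) = (0, 1). a_0 = floor(sqrt(291)) = 17, since 17^2 = 289 <= 291 < 324 = 18^2.
Iterate m_{i+1} = d_i*a_i - m_i, d_{i+1} = (291 - m_{i+1}^2)/d_i, a_{i+1} = floor((a_0 + m_{i+1})/d_{i+1}):
  m_1 = 1*17 - 0 = 17, d_1 = (291 - 17^2)/1 = 2/1 = 2, a_1 = floor((17 + 17)/2) = 17.
  m_2 = 2*17 - 17 = 17, d_2 = (291 - 17^2)/2 = 2/2 = 1, a_2 = floor((17 + 17)/1) = 34.
  m_3 = 1*34 - 17 = 17, d_3 = (291 - 17^2)/1 = 2/1 = 2: (m_3, d_3) = (m_1, d_1) = (17, 2), so from here the quotients repeat a_1, a_2; the period length is 2.
Hence the expansion of sqrt(291) is a_0 = 17 followed by the repeating block 17, 34 (period 2).

[17; (17, 34)]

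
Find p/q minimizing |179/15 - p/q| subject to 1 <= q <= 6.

12/1

Expand x = 179/15 as a continued fraction with the Euclidean algorithm:
  179 = 11*15 + 14, so a_0 = 11.
  15 = 1*14 + 1, so a_1 = 1.
  14 = 14*1 + 0, so a_2 = 14.
so x = [11; 1, 14].
Convergents (p_i = a_i*p_{i-1} + p_{i-2}, q_i = a_i*q_{i-1} + q_{i-2} with p_{-2}=0, p_{-1}=1, q_{-2}=1, q_{-1}=0), until the denominator exceeds 6:
  i=0: a_0=11, p_0 = 11*1 + 0 = 11, q_0 = 11*0 + 1 = 1.
  i=1: a_1=1, p_1 = 1*11 + 1 = 12, q_1 = 1*1 + 0 = 1.
  i=2: a_2=14, p_2 = 14*12 + 11 = 179, q_2 = 14*1 + 1 = 15.
q_2 = 15 > 6, so the last convergent with denominator <= 6 is p_1/q_1 = 12/1.
The closest fraction with denominator <= 6 is either p_1/q_1 or the intermediate fraction (k*p_1 + p_0)/(k*q_1 + q_0) with the largest k >= 1 whose denominator stays <= 6; these approach x as k grows, and every other convergent or intermediate fraction in range is farther away.
Largest k: floor((6 - q_0)/q_1) = floor((6 - 1)/1) = 5.
That gives (5*12 + 11)/(5*1 + 1) = 71/6.
Compare the errors: |x - 12/1| = |179*1 - 12*15|/(15*1) = 1/15, and |x - 71/6| = |179*6 - 71*15|/(15*6) = 9/90.
Cross-multiplying, 1*90 = 90 < 135 = 9*15, so 1/15 is smaller: the convergent 12/1 is closer to x than 71/6.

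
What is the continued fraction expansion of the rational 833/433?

Run the Euclidean algorithm on 833 and 433; the successive quotients are the partial quotients a_0, a_1, ... (each step inverts the fractional part left over by the previous one):
  833 = 1*433 + 400, so a_0 = 1.
  433 = 1*400 + 33, so a_1 = 1.
  400 = 12*33 + 4, so a_2 = 12.
  33 = 8*4 + 1, so a_3 = 8.
  4 = 4*1 + 0, so a_4 = 4.
The remainder reaches 0 after 5 divisions, so the expansion has 5 partial quotients, read off in order.

[1; 1, 12, 8, 4]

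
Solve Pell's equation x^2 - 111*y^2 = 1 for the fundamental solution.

First expand sqrt(111) as a continued fraction. With x_i = (sqrt(111) + m_i)/d_i and (m_0, d_0) = (0, 1): a_0 = floor(sqrt(111)) = 10, since 10^2 = 100 <= 111 < 121 = 11^2.
Iterate m_{i+1} = d_i*a_i - m_i, d_{i+1} = (111 - m_{i+1}^2)/d_i, a_{i+1} = floor((a_0 + m_{i+1})/d_{i+1}):
  m_1 = 1*10 - 0 = 10, d_1 = (111 - 10^2)/1 = 11/1 = 11, a_1 = floor((10 + 10)/11) = 1.
  m_2 = 11*1 - 10 = 1, d_2 = (111 - 1^2)/11 = 110/11 = 10, a_2 = floor((10 + 1)/10) = 1.
  m_3 = 10*1 - 1 = 9, d_3 = (111 - 9^2)/10 = 30/10 = 3, a_3 = floor((10 + 9)/3) = 6.
  m_4 = 3*6 - 9 = 9, d_4 = (111 - 9^2)/3 = 30/3 = 10, a_4 = floor((10 + 9)/10) = 1.
  m_5 = 10*1 - 9 = 1, d_5 = (111 - 1^2)/10 = 110/10 = 11, a_5 = floor((10 + 1)/11) = 1.
  m_6 = 11*1 - 1 = 10, d_6 = (111 - 10^2)/11 = 11/11 = 1, a_6 = floor((10 + 10)/1) = 20.
  m_7 = 1*20 - 10 = 10, d_7 = (111 - 10^2)/1 = 11/1 = 11: (m_7, d_7) = (m_1, d_1) = (10, 11), so from here the quotients repeat a_1, ..., a_6; the period length is 6.
So sqrt(111) = [10; (1, 1, 6, 1, 1, 20)] with period length k = 6.
k is even, so the fundamental solution of x^2 - 111y^2 = 1 is (p_{k-1}, q_{k-1}) = (p_5, q_5); compute convergents through index 5.
Convergents (p_i = a_i*p_{i-1} + p_{i-2}, q_i = a_i*q_{i-1} + q_{i-2} with p_{-2}=0, p_{-1}=1, q_{-2}=1, q_{-1}=0):
  i=0: a_0=10, p_0 = 10*1 + 0 = 10, q_0 = 10*0 + 1 = 1.
  i=1: a_1=1, p_1 = 1*10 + 1 = 11, q_1 = 1*1 + 0 = 1.
  i=2: a_2=1, p_2 = 1*11 + 10 = 21, q_2 = 1*1 + 1 = 2.
  i=3: a_3=6, p_3 = 6*21 + 11 = 137, q_3 = 6*2 + 1 = 13.
  i=4: a_4=1, p_4 = 1*137 + 21 = 158, q_4 = 1*13 + 2 = 15.
  i=5: a_5=1, p_5 = 1*158 + 137 = 295, q_5 = 1*15 + 13 = 28.
Check: 295^2 - 111*28^2 = 87025 - 87024 = 1, so (x, y) = (295, 28) solves the equation, and by the theorem it is the least positive solution.

(x, y) = (295, 28)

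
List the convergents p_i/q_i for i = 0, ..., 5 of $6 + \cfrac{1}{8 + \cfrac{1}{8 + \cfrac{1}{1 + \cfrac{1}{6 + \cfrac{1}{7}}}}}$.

Using the convergent recurrence p_i = a_i*p_{i-1} + p_{i-2}, q_i = a_i*q_{i-1} + q_{i-2} with p_{-2}=0, p_{-1}=1, q_{-2}=1, q_{-1}=0:
  i=0: a_0=6, p_0 = 6*1 + 0 = 6, q_0 = 6*0 + 1 = 1.
  i=1: a_1=8, p_1 = 8*6 + 1 = 49, q_1 = 8*1 + 0 = 8.
  i=2: a_2=8, p_2 = 8*49 + 6 = 398, q_2 = 8*8 + 1 = 65.
  i=3: a_3=1, p_3 = 1*398 + 49 = 447, q_3 = 1*65 + 8 = 73.
  i=4: a_4=6, p_4 = 6*447 + 398 = 3080, q_4 = 6*73 + 65 = 503.
  i=5: a_5=7, p_5 = 7*3080 + 447 = 22007, q_5 = 7*503 + 73 = 3594.

6/1, 49/8, 398/65, 447/73, 3080/503, 22007/3594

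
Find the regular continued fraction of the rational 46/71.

[0; 1, 1, 1, 5, 4]

Run the Euclidean algorithm on 46 and 71; the successive quotients are the partial quotients a_0, a_1, ... (each step inverts the fractional part left over by the previous one):
  46 = 0*71 + 46, so a_0 = 0.
  71 = 1*46 + 25, so a_1 = 1.
  46 = 1*25 + 21, so a_2 = 1.
  25 = 1*21 + 4, so a_3 = 1.
  21 = 5*4 + 1, so a_4 = 5.
  4 = 4*1 + 0, so a_5 = 4.
The remainder reaches 0 after 6 divisions, so the expansion has 6 partial quotients, read off in order.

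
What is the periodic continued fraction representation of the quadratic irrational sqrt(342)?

[18; (2, 36)]

Write x_i = (sqrt(342) + m_i)/d_i with (m_0, d_0) = (0, 1). a_0 = floor(sqrt(342)) = 18, since 18^2 = 324 <= 342 < 361 = 19^2.
Iterate m_{i+1} = d_i*a_i - m_i, d_{i+1} = (342 - m_{i+1}^2)/d_i, a_{i+1} = floor((a_0 + m_{i+1})/d_{i+1}):
  m_1 = 1*18 - 0 = 18, d_1 = (342 - 18^2)/1 = 18/1 = 18, a_1 = floor((18 + 18)/18) = 2.
  m_2 = 18*2 - 18 = 18, d_2 = (342 - 18^2)/18 = 18/18 = 1, a_2 = floor((18 + 18)/1) = 36.
  m_3 = 1*36 - 18 = 18, d_3 = (342 - 18^2)/1 = 18/1 = 18: (m_3, d_3) = (m_1, d_1) = (18, 18), so from here the quotients repeat a_1, a_2; the period length is 2.
Hence the expansion of sqrt(342) is a_0 = 18 followed by the repeating block 2, 36 (period 2).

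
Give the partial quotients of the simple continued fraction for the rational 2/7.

Run the Euclidean algorithm on 2 and 7; the successive quotients are the partial quotients a_0, a_1, ... (each step inverts the fractional part left over by the previous one):
  2 = 0*7 + 2, so a_0 = 0.
  7 = 3*2 + 1, so a_1 = 3.
  2 = 2*1 + 0, so a_2 = 2.
The remainder reaches 0 after 3 divisions, so the expansion has 3 partial quotients, read off in order.

[0; 3, 2]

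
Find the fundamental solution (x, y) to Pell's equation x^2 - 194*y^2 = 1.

(x, y) = (195, 14)

First expand sqrt(194) as a continued fraction. With x_i = (sqrt(194) + m_i)/d_i and (m_0, d_0) = (0, 1): a_0 = floor(sqrt(194)) = 13, since 13^2 = 169 <= 194 < 196 = 14^2.
Iterate m_{i+1} = d_i*a_i - m_i, d_{i+1} = (194 - m_{i+1}^2)/d_i, a_{i+1} = floor((a_0 + m_{i+1})/d_{i+1}):
  m_1 = 1*13 - 0 = 13, d_1 = (194 - 13^2)/1 = 25/1 = 25, a_1 = floor((13 + 13)/25) = 1.
  m_2 = 25*1 - 13 = 12, d_2 = (194 - 12^2)/25 = 50/25 = 2, a_2 = floor((13 + 12)/2) = 12.
  m_3 = 2*12 - 12 = 12, d_3 = (194 - 12^2)/2 = 50/2 = 25, a_3 = floor((13 + 12)/25) = 1.
  m_4 = 25*1 - 12 = 13, d_4 = (194 - 13^2)/25 = 25/25 = 1, a_4 = floor((13 + 13)/1) = 26.
  m_5 = 1*26 - 13 = 13, d_5 = (194 - 13^2)/1 = 25/1 = 25: (m_5, d_5) = (m_1, d_1) = (13, 25), so from here the quotients repeat a_1, ..., a_4; the period length is 4.
So sqrt(194) = [13; (1, 12, 1, 26)] with period length k = 4.
k is even, so the fundamental solution of x^2 - 194y^2 = 1 is (p_{k-1}, q_{k-1}) = (p_3, q_3); compute convergents through index 3.
Convergents (p_i = a_i*p_{i-1} + p_{i-2}, q_i = a_i*q_{i-1} + q_{i-2} with p_{-2}=0, p_{-1}=1, q_{-2}=1, q_{-1}=0):
  i=0: a_0=13, p_0 = 13*1 + 0 = 13, q_0 = 13*0 + 1 = 1.
  i=1: a_1=1, p_1 = 1*13 + 1 = 14, q_1 = 1*1 + 0 = 1.
  i=2: a_2=12, p_2 = 12*14 + 13 = 181, q_2 = 12*1 + 1 = 13.
  i=3: a_3=1, p_3 = 1*181 + 14 = 195, q_3 = 1*13 + 1 = 14.
Check: 195^2 - 194*14^2 = 38025 - 38024 = 1, so (x, y) = (195, 14) solves the equation, and by the theorem it is the least positive solution.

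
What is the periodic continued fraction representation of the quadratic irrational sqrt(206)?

Write x_i = (sqrt(206) + m_i)/d_i with (m_0, d_0) = (0, 1). a_0 = floor(sqrt(206)) = 14, since 14^2 = 196 <= 206 < 225 = 15^2.
Iterate m_{i+1} = d_i*a_i - m_i, d_{i+1} = (206 - m_{i+1}^2)/d_i, a_{i+1} = floor((a_0 + m_{i+1})/d_{i+1}):
  m_1 = 1*14 - 0 = 14, d_1 = (206 - 14^2)/1 = 10/1 = 10, a_1 = floor((14 + 14)/10) = 2.
  m_2 = 10*2 - 14 = 6, d_2 = (206 - 6^2)/10 = 170/10 = 17, a_2 = floor((14 + 6)/17) = 1.
  m_3 = 17*1 - 6 = 11, d_3 = (206 - 11^2)/17 = 85/17 = 5, a_3 = floor((14 + 11)/5) = 5.
  m_4 = 5*5 - 11 = 14, d_4 = (206 - 14^2)/5 = 10/5 = 2, a_4 = floor((14 + 14)/2) = 14.
  m_5 = 2*14 - 14 = 14, d_5 = (206 - 14^2)/2 = 10/2 = 5, a_5 = floor((14 + 14)/5) = 5.
  m_6 = 5*5 - 14 = 11, d_6 = (206 - 11^2)/5 = 85/5 = 17, a_6 = floor((14 + 11)/17) = 1.
  m_7 = 17*1 - 11 = 6, d_7 = (206 - 6^2)/17 = 170/17 = 10, a_7 = floor((14 + 6)/10) = 2.
  m_8 = 10*2 - 6 = 14, d_8 = (206 - 14^2)/10 = 10/10 = 1, a_8 = floor((14 + 14)/1) = 28.
  m_9 = 1*28 - 14 = 14, d_9 = (206 - 14^2)/1 = 10/1 = 10: (m_9, d_9) = (m_1, d_1) = (14, 10), so from here the quotients repeat a_1, ..., a_8; the period length is 8.
Hence the expansion of sqrt(206) is a_0 = 14 followed by the repeating block 2, 1, 5, 14, 5, 1, 2, 28 (period 8).

[14; (2, 1, 5, 14, 5, 1, 2, 28)]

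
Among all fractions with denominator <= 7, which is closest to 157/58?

Expand x = 157/58 as a continued fraction with the Euclidean algorithm:
  157 = 2*58 + 41, so a_0 = 2.
  58 = 1*41 + 17, so a_1 = 1.
  41 = 2*17 + 7, so a_2 = 2.
  17 = 2*7 + 3, so a_3 = 2.
  7 = 2*3 + 1, so a_4 = 2.
  3 = 3*1 + 0, so a_5 = 3.
so x = [2; 1, 2, 2, 2, 3].
Convergents (p_i = a_i*p_{i-1} + p_{i-2}, q_i = a_i*q_{i-1} + q_{i-2} with p_{-2}=0, p_{-1}=1, q_{-2}=1, q_{-1}=0), until the denominator exceeds 7:
  i=0: a_0=2, p_0 = 2*1 + 0 = 2, q_0 = 2*0 + 1 = 1.
  i=1: a_1=1, p_1 = 1*2 + 1 = 3, q_1 = 1*1 + 0 = 1.
  i=2: a_2=2, p_2 = 2*3 + 2 = 8, q_2 = 2*1 + 1 = 3.
  i=3: a_3=2, p_3 = 2*8 + 3 = 19, q_3 = 2*3 + 1 = 7.
  i=4: a_4=2, p_4 = 2*19 + 8 = 46, q_4 = 2*7 + 3 = 17.
q_4 = 17 > 7, so the last convergent with denominator <= 7 is p_3/q_3 = 19/7.
The closest fraction with denominator <= 7 is either p_3/q_3 or the intermediate fraction (k*p_3 + p_2)/(k*q_3 + q_2) with the largest k >= 1 whose denominator stays <= 7; these approach x as k grows, and every other convergent or intermediate fraction in range is farther away.
Largest k: floor((7 - q_2)/q_3) = floor((7 - 3)/7) = 0.
Since k = 0, no intermediate fraction beyond p_3/q_3 has denominator <= 7, so the convergent 19/7 is the closest (its error is |157*7 - 19*58|/(58*7) = 3/406).

19/7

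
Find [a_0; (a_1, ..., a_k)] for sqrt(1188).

Write x_i = (sqrt(1188) + m_i)/d_i with (m_0, d_0) = (0, 1). a_0 = floor(sqrt(1188)) = 34, since 34^2 = 1156 <= 1188 < 1225 = 35^2.
Iterate m_{i+1} = d_i*a_i - m_i, d_{i+1} = (1188 - m_{i+1}^2)/d_i, a_{i+1} = floor((a_0 + m_{i+1})/d_{i+1}):
  m_1 = 1*34 - 0 = 34, d_1 = (1188 - 34^2)/1 = 32/1 = 32, a_1 = floor((34 + 34)/32) = 2.
  m_2 = 32*2 - 34 = 30, d_2 = (1188 - 30^2)/32 = 288/32 = 9, a_2 = floor((34 + 30)/9) = 7.
  m_3 = 9*7 - 30 = 33, d_3 = (1188 - 33^2)/9 = 99/9 = 11, a_3 = floor((34 + 33)/11) = 6.
  m_4 = 11*6 - 33 = 33, d_4 = (1188 - 33^2)/11 = 99/11 = 9, a_4 = floor((34 + 33)/9) = 7.
  m_5 = 9*7 - 33 = 30, d_5 = (1188 - 30^2)/9 = 288/9 = 32, a_5 = floor((34 + 30)/32) = 2.
  m_6 = 32*2 - 30 = 34, d_6 = (1188 - 34^2)/32 = 32/32 = 1, a_6 = floor((34 + 34)/1) = 68.
  m_7 = 1*68 - 34 = 34, d_7 = (1188 - 34^2)/1 = 32/1 = 32: (m_7, d_7) = (m_1, d_1) = (34, 32), so from here the quotients repeat a_1, ..., a_6; the period length is 6.
Hence the expansion of sqrt(1188) is a_0 = 34 followed by the repeating block 2, 7, 6, 7, 2, 68 (period 6).

[34; (2, 7, 6, 7, 2, 68)]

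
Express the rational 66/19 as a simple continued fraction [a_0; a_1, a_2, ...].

[3; 2, 9]

Run the Euclidean algorithm on 66 and 19; the successive quotients are the partial quotients a_0, a_1, ... (each step inverts the fractional part left over by the previous one):
  66 = 3*19 + 9, so a_0 = 3.
  19 = 2*9 + 1, so a_1 = 2.
  9 = 9*1 + 0, so a_2 = 9.
The remainder reaches 0 after 3 divisions, so the expansion has 3 partial quotients, read off in order.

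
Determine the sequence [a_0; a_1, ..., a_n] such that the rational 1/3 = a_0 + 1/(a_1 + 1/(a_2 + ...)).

Run the Euclidean algorithm on 1 and 3; the successive quotients are the partial quotients a_0, a_1, ... (each step inverts the fractional part left over by the previous one):
  1 = 0*3 + 1, so a_0 = 0.
  3 = 3*1 + 0, so a_1 = 3.
The remainder reaches 0 after 2 divisions, so the expansion has 2 partial quotients, read off in order.

[0; 3]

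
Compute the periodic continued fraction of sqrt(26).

Write x_i = (sqrt(26) + m_i)/d_i with (m_0, d_0) = (0, 1). a_0 = floor(sqrt(26)) = 5, since 5^2 = 25 <= 26 < 36 = 6^2.
Iterate m_{i+1} = d_i*a_i - m_i, d_{i+1} = (26 - m_{i+1}^2)/d_i, a_{i+1} = floor((a_0 + m_{i+1})/d_{i+1}):
  m_1 = 1*5 - 0 = 5, d_1 = (26 - 5^2)/1 = 1/1 = 1, a_1 = floor((5 + 5)/1) = 10.
  m_2 = 1*10 - 5 = 5, d_2 = (26 - 5^2)/1 = 1/1 = 1: (m_2, d_2) = (m_1, d_1) = (5, 1), so from here the quotient a_1 repeats; the period length is 1.
Hence the expansion of sqrt(26) is a_0 = 5 followed by the repeating block 10 (period 1).

[5; (10)]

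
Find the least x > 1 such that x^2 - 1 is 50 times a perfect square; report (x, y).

(x, y) = (99, 14)

First expand sqrt(50) as a continued fraction. With x_i = (sqrt(50) + m_i)/d_i and (m_0, d_0) = (0, 1): a_0 = floor(sqrt(50)) = 7, since 7^2 = 49 <= 50 < 64 = 8^2.
Iterate m_{i+1} = d_i*a_i - m_i, d_{i+1} = (50 - m_{i+1}^2)/d_i, a_{i+1} = floor((a_0 + m_{i+1})/d_{i+1}):
  m_1 = 1*7 - 0 = 7, d_1 = (50 - 7^2)/1 = 1/1 = 1, a_1 = floor((7 + 7)/1) = 14.
  m_2 = 1*14 - 7 = 7, d_2 = (50 - 7^2)/1 = 1/1 = 1: (m_2, d_2) = (m_1, d_1) = (7, 1), so from here the quotient a_1 repeats; the period length is 1.
So sqrt(50) = [7; (14)] with period length k = 1.
k is odd, so (p_{k-1}, q_{k-1}) only solves x^2 - 50y^2 = -1 and the fundamental solution of x^2 - 50y^2 = 1 is (p_{2k-1}, q_{2k-1}) = (p_1, q_1); compute convergents through index 1, running through the period twice.
Convergents (p_i = a_i*p_{i-1} + p_{i-2}, q_i = a_i*q_{i-1} + q_{i-2} with p_{-2}=0, p_{-1}=1, q_{-2}=1, q_{-1}=0):
  i=0: a_0=7, p_0 = 7*1 + 0 = 7, q_0 = 7*0 + 1 = 1.
  i=1: a_1=14, p_1 = 14*7 + 1 = 99, q_1 = 14*1 + 0 = 14.
Indeed p_0^2 - 50*q_0^2 = 49 - 50 = -1, not +1.
Check: 99^2 - 50*14^2 = 9801 - 9800 = 1, so (x, y) = (99, 14) solves the equation, and by the theorem it is the least positive solution.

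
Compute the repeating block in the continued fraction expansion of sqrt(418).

Write x_i = (sqrt(418) + m_i)/d_i with (m_0, d_0) = (0, 1). a_0 = floor(sqrt(418)) = 20, since 20^2 = 400 <= 418 < 441 = 21^2.
Iterate m_{i+1} = d_i*a_i - m_i, d_{i+1} = (418 - m_{i+1}^2)/d_i, a_{i+1} = floor((a_0 + m_{i+1})/d_{i+1}):
  m_1 = 1*20 - 0 = 20, d_1 = (418 - 20^2)/1 = 18/1 = 18, a_1 = floor((20 + 20)/18) = 2.
  m_2 = 18*2 - 20 = 16, d_2 = (418 - 16^2)/18 = 162/18 = 9, a_2 = floor((20 + 16)/9) = 4.
  m_3 = 9*4 - 16 = 20, d_3 = (418 - 20^2)/9 = 18/9 = 2, a_3 = floor((20 + 20)/2) = 20.
  m_4 = 2*20 - 20 = 20, d_4 = (418 - 20^2)/2 = 18/2 = 9, a_4 = floor((20 + 20)/9) = 4.
  m_5 = 9*4 - 20 = 16, d_5 = (418 - 16^2)/9 = 162/9 = 18, a_5 = floor((20 + 16)/18) = 2.
  m_6 = 18*2 - 16 = 20, d_6 = (418 - 20^2)/18 = 18/18 = 1, a_6 = floor((20 + 20)/1) = 40.
  m_7 = 1*40 - 20 = 20, d_7 = (418 - 20^2)/1 = 18/1 = 18: (m_7, d_7) = (m_1, d_1) = (20, 18), so from here the quotients repeat a_1, ..., a_6; the period length is 6.
Hence the expansion of sqrt(418) is a_0 = 20 followed by the repeating block 2, 4, 20, 4, 2, 40 (period 6).

[20; (2, 4, 20, 4, 2, 40)]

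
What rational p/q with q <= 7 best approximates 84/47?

9/5

Expand x = 84/47 as a continued fraction with the Euclidean algorithm:
  84 = 1*47 + 37, so a_0 = 1.
  47 = 1*37 + 10, so a_1 = 1.
  37 = 3*10 + 7, so a_2 = 3.
  10 = 1*7 + 3, so a_3 = 1.
  7 = 2*3 + 1, so a_4 = 2.
  3 = 3*1 + 0, so a_5 = 3.
so x = [1; 1, 3, 1, 2, 3].
Convergents (p_i = a_i*p_{i-1} + p_{i-2}, q_i = a_i*q_{i-1} + q_{i-2} with p_{-2}=0, p_{-1}=1, q_{-2}=1, q_{-1}=0), until the denominator exceeds 7:
  i=0: a_0=1, p_0 = 1*1 + 0 = 1, q_0 = 1*0 + 1 = 1.
  i=1: a_1=1, p_1 = 1*1 + 1 = 2, q_1 = 1*1 + 0 = 1.
  i=2: a_2=3, p_2 = 3*2 + 1 = 7, q_2 = 3*1 + 1 = 4.
  i=3: a_3=1, p_3 = 1*7 + 2 = 9, q_3 = 1*4 + 1 = 5.
  i=4: a_4=2, p_4 = 2*9 + 7 = 25, q_4 = 2*5 + 4 = 14.
q_4 = 14 > 7, so the last convergent with denominator <= 7 is p_3/q_3 = 9/5.
The closest fraction with denominator <= 7 is either p_3/q_3 or the intermediate fraction (k*p_3 + p_2)/(k*q_3 + q_2) with the largest k >= 1 whose denominator stays <= 7; these approach x as k grows, and every other convergent or intermediate fraction in range is farther away.
Largest k: floor((7 - q_2)/q_3) = floor((7 - 4)/5) = 0.
Since k = 0, no intermediate fraction beyond p_3/q_3 has denominator <= 7, so the convergent 9/5 is the closest (its error is |84*5 - 9*47|/(47*5) = 3/235).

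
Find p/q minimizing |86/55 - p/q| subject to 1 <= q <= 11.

Expand x = 86/55 as a continued fraction with the Euclidean algorithm:
  86 = 1*55 + 31, so a_0 = 1.
  55 = 1*31 + 24, so a_1 = 1.
  31 = 1*24 + 7, so a_2 = 1.
  24 = 3*7 + 3, so a_3 = 3.
  7 = 2*3 + 1, so a_4 = 2.
  3 = 3*1 + 0, so a_5 = 3.
so x = [1; 1, 1, 3, 2, 3].
Convergents (p_i = a_i*p_{i-1} + p_{i-2}, q_i = a_i*q_{i-1} + q_{i-2} with p_{-2}=0, p_{-1}=1, q_{-2}=1, q_{-1}=0), until the denominator exceeds 11:
  i=0: a_0=1, p_0 = 1*1 + 0 = 1, q_0 = 1*0 + 1 = 1.
  i=1: a_1=1, p_1 = 1*1 + 1 = 2, q_1 = 1*1 + 0 = 1.
  i=2: a_2=1, p_2 = 1*2 + 1 = 3, q_2 = 1*1 + 1 = 2.
  i=3: a_3=3, p_3 = 3*3 + 2 = 11, q_3 = 3*2 + 1 = 7.
  i=4: a_4=2, p_4 = 2*11 + 3 = 25, q_4 = 2*7 + 2 = 16.
q_4 = 16 > 11, so the last convergent with denominator <= 11 is p_3/q_3 = 11/7.
The closest fraction with denominator <= 11 is either p_3/q_3 or the intermediate fraction (k*p_3 + p_2)/(k*q_3 + q_2) with the largest k >= 1 whose denominator stays <= 11; these approach x as k grows, and every other convergent or intermediate fraction in range is farther away.
Largest k: floor((11 - q_2)/q_3) = floor((11 - 2)/7) = 1.
That gives (1*11 + 3)/(1*7 + 2) = 14/9.
Compare the errors: |x - 11/7| = |86*7 - 11*55|/(55*7) = 3/385, and |x - 14/9| = |86*9 - 14*55|/(55*9) = 4/495.
Cross-multiplying, 3*495 = 1485 < 1540 = 4*385, so 3/385 is smaller: the convergent 11/7 is closer to x than 14/9.

11/7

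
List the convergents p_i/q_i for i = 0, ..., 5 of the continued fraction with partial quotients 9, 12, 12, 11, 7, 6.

9/1, 109/12, 1317/145, 14596/1607, 103489/11394, 635530/69971

Using the convergent recurrence p_i = a_i*p_{i-1} + p_{i-2}, q_i = a_i*q_{i-1} + q_{i-2} with p_{-2}=0, p_{-1}=1, q_{-2}=1, q_{-1}=0:
  i=0: a_0=9, p_0 = 9*1 + 0 = 9, q_0 = 9*0 + 1 = 1.
  i=1: a_1=12, p_1 = 12*9 + 1 = 109, q_1 = 12*1 + 0 = 12.
  i=2: a_2=12, p_2 = 12*109 + 9 = 1317, q_2 = 12*12 + 1 = 145.
  i=3: a_3=11, p_3 = 11*1317 + 109 = 14596, q_3 = 11*145 + 12 = 1607.
  i=4: a_4=7, p_4 = 7*14596 + 1317 = 103489, q_4 = 7*1607 + 145 = 11394.
  i=5: a_5=6, p_5 = 6*103489 + 14596 = 635530, q_5 = 6*11394 + 1607 = 69971.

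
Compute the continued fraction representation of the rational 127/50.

[2; 1, 1, 5, 1, 3]

Run the Euclidean algorithm on 127 and 50; the successive quotients are the partial quotients a_0, a_1, ... (each step inverts the fractional part left over by the previous one):
  127 = 2*50 + 27, so a_0 = 2.
  50 = 1*27 + 23, so a_1 = 1.
  27 = 1*23 + 4, so a_2 = 1.
  23 = 5*4 + 3, so a_3 = 5.
  4 = 1*3 + 1, so a_4 = 1.
  3 = 3*1 + 0, so a_5 = 3.
The remainder reaches 0 after 6 divisions, so the expansion has 6 partial quotients, read off in order.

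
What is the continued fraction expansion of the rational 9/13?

[0; 1, 2, 4]

Run the Euclidean algorithm on 9 and 13; the successive quotients are the partial quotients a_0, a_1, ... (each step inverts the fractional part left over by the previous one):
  9 = 0*13 + 9, so a_0 = 0.
  13 = 1*9 + 4, so a_1 = 1.
  9 = 2*4 + 1, so a_2 = 2.
  4 = 4*1 + 0, so a_3 = 4.
The remainder reaches 0 after 4 divisions, so the expansion has 4 partial quotients, read off in order.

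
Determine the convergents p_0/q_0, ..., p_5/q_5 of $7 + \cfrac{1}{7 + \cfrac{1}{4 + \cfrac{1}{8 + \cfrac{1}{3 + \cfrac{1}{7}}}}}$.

7/1, 50/7, 207/29, 1706/239, 5325/746, 38981/5461

Using the convergent recurrence p_i = a_i*p_{i-1} + p_{i-2}, q_i = a_i*q_{i-1} + q_{i-2} with p_{-2}=0, p_{-1}=1, q_{-2}=1, q_{-1}=0:
  i=0: a_0=7, p_0 = 7*1 + 0 = 7, q_0 = 7*0 + 1 = 1.
  i=1: a_1=7, p_1 = 7*7 + 1 = 50, q_1 = 7*1 + 0 = 7.
  i=2: a_2=4, p_2 = 4*50 + 7 = 207, q_2 = 4*7 + 1 = 29.
  i=3: a_3=8, p_3 = 8*207 + 50 = 1706, q_3 = 8*29 + 7 = 239.
  i=4: a_4=3, p_4 = 3*1706 + 207 = 5325, q_4 = 3*239 + 29 = 746.
  i=5: a_5=7, p_5 = 7*5325 + 1706 = 38981, q_5 = 7*746 + 239 = 5461.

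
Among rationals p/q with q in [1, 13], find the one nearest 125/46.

19/7

Expand x = 125/46 as a continued fraction with the Euclidean algorithm:
  125 = 2*46 + 33, so a_0 = 2.
  46 = 1*33 + 13, so a_1 = 1.
  33 = 2*13 + 7, so a_2 = 2.
  13 = 1*7 + 6, so a_3 = 1.
  7 = 1*6 + 1, so a_4 = 1.
  6 = 6*1 + 0, so a_5 = 6.
so x = [2; 1, 2, 1, 1, 6].
Convergents (p_i = a_i*p_{i-1} + p_{i-2}, q_i = a_i*q_{i-1} + q_{i-2} with p_{-2}=0, p_{-1}=1, q_{-2}=1, q_{-1}=0), until the denominator exceeds 13:
  i=0: a_0=2, p_0 = 2*1 + 0 = 2, q_0 = 2*0 + 1 = 1.
  i=1: a_1=1, p_1 = 1*2 + 1 = 3, q_1 = 1*1 + 0 = 1.
  i=2: a_2=2, p_2 = 2*3 + 2 = 8, q_2 = 2*1 + 1 = 3.
  i=3: a_3=1, p_3 = 1*8 + 3 = 11, q_3 = 1*3 + 1 = 4.
  i=4: a_4=1, p_4 = 1*11 + 8 = 19, q_4 = 1*4 + 3 = 7.
  i=5: a_5=6, p_5 = 6*19 + 11 = 125, q_5 = 6*7 + 4 = 46.
q_5 = 46 > 13, so the last convergent with denominator <= 13 is p_4/q_4 = 19/7.
The closest fraction with denominator <= 13 is either p_4/q_4 or the intermediate fraction (k*p_4 + p_3)/(k*q_4 + q_3) with the largest k >= 1 whose denominator stays <= 13; these approach x as k grows, and every other convergent or intermediate fraction in range is farther away.
Largest k: floor((13 - q_3)/q_4) = floor((13 - 4)/7) = 1.
That gives (1*19 + 11)/(1*7 + 4) = 30/11.
Compare the errors: |x - 19/7| = |125*7 - 19*46|/(46*7) = 1/322, and |x - 30/11| = |125*11 - 30*46|/(46*11) = 5/506.
Cross-multiplying, 1*506 = 506 < 1610 = 5*322, so 1/322 is smaller: the convergent 19/7 is closer to x than 30/11.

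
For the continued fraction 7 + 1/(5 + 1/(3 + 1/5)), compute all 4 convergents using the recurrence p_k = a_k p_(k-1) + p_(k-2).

Using the convergent recurrence p_i = a_i*p_{i-1} + p_{i-2}, q_i = a_i*q_{i-1} + q_{i-2} with p_{-2}=0, p_{-1}=1, q_{-2}=1, q_{-1}=0:
  i=0: a_0=7, p_0 = 7*1 + 0 = 7, q_0 = 7*0 + 1 = 1.
  i=1: a_1=5, p_1 = 5*7 + 1 = 36, q_1 = 5*1 + 0 = 5.
  i=2: a_2=3, p_2 = 3*36 + 7 = 115, q_2 = 3*5 + 1 = 16.
  i=3: a_3=5, p_3 = 5*115 + 36 = 611, q_3 = 5*16 + 5 = 85.

7/1, 36/5, 115/16, 611/85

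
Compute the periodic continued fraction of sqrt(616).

[24; (1, 4, 1, 1, 6, 1, 1, 4, 1, 48)]

Write x_i = (sqrt(616) + m_i)/d_i with (m_0, d_0) = (0, 1). a_0 = floor(sqrt(616)) = 24, since 24^2 = 576 <= 616 < 625 = 25^2.
Iterate m_{i+1} = d_i*a_i - m_i, d_{i+1} = (616 - m_{i+1}^2)/d_i, a_{i+1} = floor((a_0 + m_{i+1})/d_{i+1}):
  m_1 = 1*24 - 0 = 24, d_1 = (616 - 24^2)/1 = 40/1 = 40, a_1 = floor((24 + 24)/40) = 1.
  m_2 = 40*1 - 24 = 16, d_2 = (616 - 16^2)/40 = 360/40 = 9, a_2 = floor((24 + 16)/9) = 4.
  m_3 = 9*4 - 16 = 20, d_3 = (616 - 20^2)/9 = 216/9 = 24, a_3 = floor((24 + 20)/24) = 1.
  m_4 = 24*1 - 20 = 4, d_4 = (616 - 4^2)/24 = 600/24 = 25, a_4 = floor((24 + 4)/25) = 1.
  m_5 = 25*1 - 4 = 21, d_5 = (616 - 21^2)/25 = 175/25 = 7, a_5 = floor((24 + 21)/7) = 6.
  m_6 = 7*6 - 21 = 21, d_6 = (616 - 21^2)/7 = 175/7 = 25, a_6 = floor((24 + 21)/25) = 1.
  m_7 = 25*1 - 21 = 4, d_7 = (616 - 4^2)/25 = 600/25 = 24, a_7 = floor((24 + 4)/24) = 1.
  m_8 = 24*1 - 4 = 20, d_8 = (616 - 20^2)/24 = 216/24 = 9, a_8 = floor((24 + 20)/9) = 4.
  m_9 = 9*4 - 20 = 16, d_9 = (616 - 16^2)/9 = 360/9 = 40, a_9 = floor((24 + 16)/40) = 1.
  m_10 = 40*1 - 16 = 24, d_10 = (616 - 24^2)/40 = 40/40 = 1, a_10 = floor((24 + 24)/1) = 48.
  m_11 = 1*48 - 24 = 24, d_11 = (616 - 24^2)/1 = 40/1 = 40: (m_11, d_11) = (m_1, d_1) = (24, 40), so from here the quotients repeat a_1, ..., a_10; the period length is 10.
Hence the expansion of sqrt(616) is a_0 = 24 followed by the repeating block 1, 4, 1, 1, 6, 1, 1, 4, 1, 48 (period 10).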